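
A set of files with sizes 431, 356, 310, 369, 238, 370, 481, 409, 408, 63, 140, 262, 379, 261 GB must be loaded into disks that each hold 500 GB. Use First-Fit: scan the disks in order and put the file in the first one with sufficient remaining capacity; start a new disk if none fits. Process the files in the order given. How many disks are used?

11

Put 431 GB in disk 1; 69 GB remain.
Put 356 GB in disk 2; 144 GB remain.
Put 310 GB in disk 3; 190 GB remain.
Put 369 GB in disk 4; 131 GB remain.
Put 238 GB in disk 5; 262 GB remain.
Put 370 GB in disk 6; 130 GB remain.
Put 481 GB in disk 7; 19 GB remain.
Put 409 GB in disk 8; 91 GB remain.
Put 408 GB in disk 9; 92 GB remain.
Put 63 GB in disk 1; 6 GB remain.
Put 140 GB in disk 2; 4 GB remain.
Put 262 GB in disk 5; 0 GB remain.
Put 379 GB in disk 10; 121 GB remain.
Put 261 GB in disk 11; 239 GB remain.
Final disks: [431,63] [356,140] [310] [369] [238,262] [370] [481] [409] [408] [379] [261].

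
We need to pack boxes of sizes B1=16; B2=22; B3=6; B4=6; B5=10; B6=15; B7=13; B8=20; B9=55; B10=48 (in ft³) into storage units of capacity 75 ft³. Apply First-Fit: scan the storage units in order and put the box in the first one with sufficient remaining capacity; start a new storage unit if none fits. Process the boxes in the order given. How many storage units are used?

4

Put B1 (16 ft³) in storage unit 1; 59 ft³ remain.
Put B2 (22 ft³) in storage unit 1; 37 ft³ remain.
Put B3 (6 ft³) in storage unit 1; 31 ft³ remain.
Put B4 (6 ft³) in storage unit 1; 25 ft³ remain.
Put B5 (10 ft³) in storage unit 1; 15 ft³ remain.
Put B6 (15 ft³) in storage unit 1; 0 ft³ remain.
Put B7 (13 ft³) in storage unit 2; 62 ft³ remain.
Put B8 (20 ft³) in storage unit 2; 42 ft³ remain.
Put B9 (55 ft³) in storage unit 3; 20 ft³ remain.
Put B10 (48 ft³) in storage unit 4; 27 ft³ remain.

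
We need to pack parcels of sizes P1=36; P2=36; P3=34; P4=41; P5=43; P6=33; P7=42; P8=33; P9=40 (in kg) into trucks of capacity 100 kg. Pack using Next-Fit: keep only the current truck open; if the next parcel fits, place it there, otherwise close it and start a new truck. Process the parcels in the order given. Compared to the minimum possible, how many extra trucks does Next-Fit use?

Next-Fit: [36,36] [34,41] [43,33] [42,33] [40] → 5 trucks.
Total size 338 kg; any packing needs at least ⌈338/100⌉ = 4 trucks.
An optimal packing achieves that bound: [43,42] [41,40] [36,36] [34,33,33] → 4 trucks.
Excess: 5 − 4 = 1.

1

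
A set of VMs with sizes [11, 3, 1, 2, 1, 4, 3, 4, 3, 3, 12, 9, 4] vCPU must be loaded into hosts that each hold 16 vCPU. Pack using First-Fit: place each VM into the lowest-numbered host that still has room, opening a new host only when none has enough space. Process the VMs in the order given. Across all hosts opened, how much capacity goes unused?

4

host 1: place 11 vCPU, 5 vCPU left
host 1: place 3 vCPU, 2 vCPU left
host 1: place 1 vCPU, 1 vCPU left
host 2: place 2 vCPU, 14 vCPU left
host 1: place 1 vCPU, 0 vCPU left
host 2: place 4 vCPU, 10 vCPU left
host 2: place 3 vCPU, 7 vCPU left
host 2: place 4 vCPU, 3 vCPU left
host 2: place 3 vCPU, 0 vCPU left
host 3: place 3 vCPU, 13 vCPU left
host 3: place 12 vCPU, 1 vCPU left
host 4: place 9 vCPU, 7 vCPU left
host 4: place 4 vCPU, 3 vCPU left
4 hosts × 16 vCPU = 64 vCPU; used 60 vCPU; unused 4 vCPU.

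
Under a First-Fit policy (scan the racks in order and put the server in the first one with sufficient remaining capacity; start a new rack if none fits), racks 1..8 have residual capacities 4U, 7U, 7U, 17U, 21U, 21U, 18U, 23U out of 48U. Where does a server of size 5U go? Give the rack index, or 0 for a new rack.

2

Racks with room: rack 2 (7U), rack 3 (7U), rack 4 (17U), rack 5 (21U), rack 6 (21U), rack 7 (18U), rack 8 (23U).
The first with room is rack 2.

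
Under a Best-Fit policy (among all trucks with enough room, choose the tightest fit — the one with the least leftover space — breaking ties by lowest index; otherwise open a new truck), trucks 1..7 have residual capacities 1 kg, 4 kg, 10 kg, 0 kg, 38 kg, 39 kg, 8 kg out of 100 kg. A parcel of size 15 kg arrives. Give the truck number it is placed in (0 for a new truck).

Trucks with room: truck 5 (38 kg), truck 6 (39 kg).
Tightest fit is truck 5 with 38 kg free.

5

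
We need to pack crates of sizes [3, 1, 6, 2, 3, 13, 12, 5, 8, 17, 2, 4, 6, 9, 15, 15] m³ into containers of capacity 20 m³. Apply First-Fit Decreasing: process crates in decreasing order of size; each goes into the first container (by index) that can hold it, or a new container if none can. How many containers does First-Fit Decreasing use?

Sorted descending: 17, 15, 15, 13, 12, 9, 8, 6, 6, 5, 4, 3, 3, 2, 2, 1.
Put 17 m³ in container 1; 3 m³ remain.
Put 15 m³ in container 2; 5 m³ remain.
Put 15 m³ in container 3; 5 m³ remain.
Put 13 m³ in container 4; 7 m³ remain.
Put 12 m³ in container 5; 8 m³ remain.
Put 9 m³ in container 6; 11 m³ remain.
Put 8 m³ in container 5; 0 m³ remain.
Put 6 m³ in container 4; 1 m³ remain.
Put 6 m³ in container 6; 5 m³ remain.
Put 5 m³ in container 2; 0 m³ remain.
Put 4 m³ in container 3; 1 m³ remain.
Put 3 m³ in container 1; 0 m³ remain.
Put 3 m³ in container 6; 2 m³ remain.
Put 2 m³ in container 6; 0 m³ remain.
Put 2 m³ in container 7; 18 m³ remain.
Put 1 m³ in container 3; 0 m³ remain.
Final containers: [17,3] [15,5] [15,4,1] [13,6] [12,8] [9,6,3,2] [2].

7 containers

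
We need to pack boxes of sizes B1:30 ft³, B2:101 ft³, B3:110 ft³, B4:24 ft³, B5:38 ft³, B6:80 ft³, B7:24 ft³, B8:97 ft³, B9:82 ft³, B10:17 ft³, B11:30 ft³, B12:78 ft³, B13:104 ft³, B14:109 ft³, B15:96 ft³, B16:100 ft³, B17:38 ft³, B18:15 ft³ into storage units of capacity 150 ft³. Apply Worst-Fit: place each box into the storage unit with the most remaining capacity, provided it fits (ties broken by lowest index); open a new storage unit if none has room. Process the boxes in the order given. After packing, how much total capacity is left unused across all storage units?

B1 (30 ft³) → storage unit 1 (remaining 120 ft³)
B2 (101 ft³) → storage unit 1 (remaining 19 ft³)
B3 (110 ft³) → storage unit 2 (remaining 40 ft³)
B4 (24 ft³) → storage unit 2 (remaining 16 ft³)
B5 (38 ft³) → storage unit 3 (remaining 112 ft³)
B6 (80 ft³) → storage unit 3 (remaining 32 ft³)
B7 (24 ft³) → storage unit 3 (remaining 8 ft³)
B8 (97 ft³) → storage unit 4 (remaining 53 ft³)
B9 (82 ft³) → storage unit 5 (remaining 68 ft³)
B10 (17 ft³) → storage unit 5 (remaining 51 ft³)
B11 (30 ft³) → storage unit 4 (remaining 23 ft³)
B12 (78 ft³) → storage unit 6 (remaining 72 ft³)
B13 (104 ft³) → storage unit 7 (remaining 46 ft³)
B14 (109 ft³) → storage unit 8 (remaining 41 ft³)
B15 (96 ft³) → storage unit 9 (remaining 54 ft³)
B16 (100 ft³) → storage unit 10 (remaining 50 ft³)
B17 (38 ft³) → storage unit 6 (remaining 34 ft³)
B18 (15 ft³) → storage unit 9 (remaining 39 ft³)
10 storage units × 150 ft³ = 1500 ft³; used 1173 ft³; unused 327 ft³.

327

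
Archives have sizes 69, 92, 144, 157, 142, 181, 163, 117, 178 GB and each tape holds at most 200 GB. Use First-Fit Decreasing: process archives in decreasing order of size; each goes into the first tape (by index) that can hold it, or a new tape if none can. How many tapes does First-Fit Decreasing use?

Sorted descending: 181, 178, 163, 157, 144, 142, 117, 92, 69.
181 GB → tape 1 (remaining 19 GB)
178 GB → tape 2 (remaining 22 GB)
163 GB → tape 3 (remaining 37 GB)
157 GB → tape 4 (remaining 43 GB)
144 GB → tape 5 (remaining 56 GB)
142 GB → tape 6 (remaining 58 GB)
117 GB → tape 7 (remaining 83 GB)
92 GB → tape 8 (remaining 108 GB)
69 GB → tape 7 (remaining 14 GB)
Final tapes: [181] [178] [163] [157] [144] [142] [117,69] [92].

8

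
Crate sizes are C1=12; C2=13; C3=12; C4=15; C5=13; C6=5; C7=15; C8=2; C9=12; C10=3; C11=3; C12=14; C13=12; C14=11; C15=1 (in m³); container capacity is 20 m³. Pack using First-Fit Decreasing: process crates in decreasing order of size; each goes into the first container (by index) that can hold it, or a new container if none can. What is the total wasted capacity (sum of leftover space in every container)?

57

Sorted descending: 15, 15, 14, 13, 13, 12, 12, 12, 12, 11, 5, 3, 3, 2, 1.
container 1: place 15 m³, 5 m³ left
container 2: place 15 m³, 5 m³ left
container 3: place 14 m³, 6 m³ left
container 4: place 13 m³, 7 m³ left
container 5: place 13 m³, 7 m³ left
container 6: place 12 m³, 8 m³ left
container 7: place 12 m³, 8 m³ left
container 8: place 12 m³, 8 m³ left
container 9: place 12 m³, 8 m³ left
container 10: place 11 m³, 9 m³ left
container 1: place 5 m³, 0 m³ left
container 2: place 3 m³, 2 m³ left
container 3: place 3 m³, 3 m³ left
container 2: place 2 m³, 0 m³ left
container 3: place 1 m³, 2 m³ left
10 containers × 20 m³ = 200 m³; used 143 m³; unused 57 m³.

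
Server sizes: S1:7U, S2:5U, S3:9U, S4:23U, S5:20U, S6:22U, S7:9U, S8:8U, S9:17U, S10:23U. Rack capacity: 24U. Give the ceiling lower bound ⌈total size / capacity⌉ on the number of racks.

Total size = 7 + 5 + 9 + 23 + 20 + 22 + 9 + 8 + 17 + 23 = 143U.
⌈143 / 24⌉ = 6.

6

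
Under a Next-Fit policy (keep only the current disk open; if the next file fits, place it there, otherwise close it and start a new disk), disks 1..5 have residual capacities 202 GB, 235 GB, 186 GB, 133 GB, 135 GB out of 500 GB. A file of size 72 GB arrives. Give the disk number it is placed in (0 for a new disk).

Next-Fit only looks at disk 5, which has 135 GB free.
72 GB fits there.

5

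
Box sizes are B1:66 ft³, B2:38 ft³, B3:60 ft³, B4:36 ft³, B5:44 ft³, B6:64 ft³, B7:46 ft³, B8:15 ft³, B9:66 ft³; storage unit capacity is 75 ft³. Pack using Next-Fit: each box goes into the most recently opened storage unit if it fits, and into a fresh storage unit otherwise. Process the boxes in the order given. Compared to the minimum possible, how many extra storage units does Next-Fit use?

1

Next-Fit: [66] [38] [60] [36] [44] [64] [46,15] [66] → 8 storage units.
7 boxes exceed 37.5 ft³ (half the capacity), and no two of those can share a storage unit, so at least 7 storage units are needed.
An optimal packing achieves that bound: [66] [66] [64] [60,15] [46] [44] [38,36] → 7 storage units.
Excess: 8 − 7 = 1.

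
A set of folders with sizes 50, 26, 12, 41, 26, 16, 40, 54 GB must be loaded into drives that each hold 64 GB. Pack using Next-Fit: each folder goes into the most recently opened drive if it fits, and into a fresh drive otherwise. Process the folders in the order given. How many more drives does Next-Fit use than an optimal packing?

1

Next-Fit: [50] [26,12] [41] [26,16] [40] [54] → 6 drives.
Total size 265 GB; any packing needs at least ⌈265/64⌉ = 5 drives.
An optimal packing achieves that bound: [54] [50,12] [41,16] [40] [26,26] → 5 drives.
Excess: 6 − 5 = 1.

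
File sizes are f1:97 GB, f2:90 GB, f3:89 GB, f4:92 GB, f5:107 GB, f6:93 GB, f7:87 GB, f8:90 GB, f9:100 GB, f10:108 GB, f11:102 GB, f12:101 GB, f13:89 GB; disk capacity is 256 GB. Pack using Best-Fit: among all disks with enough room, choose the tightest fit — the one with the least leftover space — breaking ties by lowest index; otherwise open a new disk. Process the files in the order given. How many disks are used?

Put f1 (97 GB) in disk 1; 159 GB remain.
Put f2 (90 GB) in disk 1; 69 GB remain.
Put f3 (89 GB) in disk 2; 167 GB remain.
Put f4 (92 GB) in disk 2; 75 GB remain.
Put f5 (107 GB) in disk 3; 149 GB remain.
Put f6 (93 GB) in disk 3; 56 GB remain.
Put f7 (87 GB) in disk 4; 169 GB remain.
Put f8 (90 GB) in disk 4; 79 GB remain.
Put f9 (100 GB) in disk 5; 156 GB remain.
Put f10 (108 GB) in disk 5; 48 GB remain.
Put f11 (102 GB) in disk 6; 154 GB remain.
Put f12 (101 GB) in disk 6; 53 GB remain.
Put f13 (89 GB) in disk 7; 167 GB remain.
Final disks: [97,90] [89,92] [107,93] [87,90] [100,108] [102,101] [89].

7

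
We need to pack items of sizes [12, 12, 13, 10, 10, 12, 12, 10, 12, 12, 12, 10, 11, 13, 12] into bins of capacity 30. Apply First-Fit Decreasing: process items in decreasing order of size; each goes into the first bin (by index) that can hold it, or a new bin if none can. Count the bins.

Sorted descending: 13, 13, 12, 12, 12, 12, 12, 12, 12, 12, 11, 10, 10, 10, 10.
bin 1: place 13, 17 left
bin 1: place 13, 4 left
bin 2: place 12, 18 left
bin 2: place 12, 6 left
bin 3: place 12, 18 left
bin 3: place 12, 6 left
bin 4: place 12, 18 left
bin 4: place 12, 6 left
bin 5: place 12, 18 left
bin 5: place 12, 6 left
bin 6: place 11, 19 left
bin 6: place 10, 9 left
bin 7: place 10, 20 left
bin 7: place 10, 10 left
bin 7: place 10, 0 left

7 bins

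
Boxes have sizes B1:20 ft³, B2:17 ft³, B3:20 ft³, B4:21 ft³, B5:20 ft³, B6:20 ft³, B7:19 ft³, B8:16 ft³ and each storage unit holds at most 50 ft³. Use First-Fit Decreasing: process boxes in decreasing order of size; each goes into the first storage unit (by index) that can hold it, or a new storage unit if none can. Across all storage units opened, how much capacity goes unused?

47

Sorted descending: 21, 20, 20, 20, 20, 19, 17, 16.
storage unit 1: place 21 ft³, 29 ft³ left
storage unit 1: place 20 ft³, 9 ft³ left
storage unit 2: place 20 ft³, 30 ft³ left
storage unit 2: place 20 ft³, 10 ft³ left
storage unit 3: place 20 ft³, 30 ft³ left
storage unit 3: place 19 ft³, 11 ft³ left
storage unit 4: place 17 ft³, 33 ft³ left
storage unit 4: place 16 ft³, 17 ft³ left
4 storage units × 50 ft³ = 200 ft³; used 153 ft³; unused 47 ft³.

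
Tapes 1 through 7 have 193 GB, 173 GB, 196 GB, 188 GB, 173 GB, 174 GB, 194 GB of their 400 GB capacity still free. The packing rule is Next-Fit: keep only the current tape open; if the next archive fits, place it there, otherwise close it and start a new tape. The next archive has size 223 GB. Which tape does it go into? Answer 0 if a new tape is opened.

0

Next-Fit only looks at tape 7, which has 194 GB free.
223 GB does not fit, so a new tape is opened.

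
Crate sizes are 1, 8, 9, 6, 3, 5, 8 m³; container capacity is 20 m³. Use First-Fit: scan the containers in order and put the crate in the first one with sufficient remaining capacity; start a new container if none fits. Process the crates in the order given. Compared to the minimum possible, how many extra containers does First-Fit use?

First-Fit: [1,8,9] [6,3,5] [8] → 3 containers.
Total size 40 m³; any packing needs at least ⌈40/20⌉ = 2 containers.
An optimal packing achieves that bound: [9,8,3] [8,6,5,1] → 2 containers.
Excess: 3 − 2 = 1.

1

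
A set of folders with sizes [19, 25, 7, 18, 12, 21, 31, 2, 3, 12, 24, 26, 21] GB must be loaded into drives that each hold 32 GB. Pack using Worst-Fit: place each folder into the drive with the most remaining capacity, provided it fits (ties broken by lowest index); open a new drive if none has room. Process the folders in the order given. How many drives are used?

9

drive 1: place 19 GB, 13 GB left
drive 2: place 25 GB, 7 GB left
drive 1: place 7 GB, 6 GB left
drive 3: place 18 GB, 14 GB left
drive 3: place 12 GB, 2 GB left
drive 4: place 21 GB, 11 GB left
drive 5: place 31 GB, 1 GB left
drive 4: place 2 GB, 9 GB left
drive 4: place 3 GB, 6 GB left
drive 6: place 12 GB, 20 GB left
drive 7: place 24 GB, 8 GB left
drive 8: place 26 GB, 6 GB left
drive 9: place 21 GB, 11 GB left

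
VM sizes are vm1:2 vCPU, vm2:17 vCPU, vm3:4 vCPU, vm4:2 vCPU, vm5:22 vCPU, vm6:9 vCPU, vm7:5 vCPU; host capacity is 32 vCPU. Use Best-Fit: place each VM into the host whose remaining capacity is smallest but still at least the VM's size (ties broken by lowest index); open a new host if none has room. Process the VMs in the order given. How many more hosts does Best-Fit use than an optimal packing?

0

Best-Fit: [2,17,4,2,5] [22,9] → 2 hosts.
Total size 61 vCPU; any packing needs at least ⌈61/32⌉ = 2 hosts.
So 2 is already optimal.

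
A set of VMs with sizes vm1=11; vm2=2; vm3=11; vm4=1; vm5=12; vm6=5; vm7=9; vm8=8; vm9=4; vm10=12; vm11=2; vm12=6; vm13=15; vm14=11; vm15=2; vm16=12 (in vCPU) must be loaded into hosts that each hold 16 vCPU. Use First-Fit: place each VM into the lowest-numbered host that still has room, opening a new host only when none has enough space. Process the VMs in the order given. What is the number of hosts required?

9

vm1 (11 vCPU) → host 1 (remaining 5 vCPU)
vm2 (2 vCPU) → host 1 (remaining 3 vCPU)
vm3 (11 vCPU) → host 2 (remaining 5 vCPU)
vm4 (1 vCPU) → host 1 (remaining 2 vCPU)
vm5 (12 vCPU) → host 3 (remaining 4 vCPU)
vm6 (5 vCPU) → host 2 (remaining 0 vCPU)
vm7 (9 vCPU) → host 4 (remaining 7 vCPU)
vm8 (8 vCPU) → host 5 (remaining 8 vCPU)
vm9 (4 vCPU) → host 3 (remaining 0 vCPU)
vm10 (12 vCPU) → host 6 (remaining 4 vCPU)
vm11 (2 vCPU) → host 1 (remaining 0 vCPU)
vm12 (6 vCPU) → host 4 (remaining 1 vCPU)
vm13 (15 vCPU) → host 7 (remaining 1 vCPU)
vm14 (11 vCPU) → host 8 (remaining 5 vCPU)
vm15 (2 vCPU) → host 5 (remaining 6 vCPU)
vm16 (12 vCPU) → host 9 (remaining 4 vCPU)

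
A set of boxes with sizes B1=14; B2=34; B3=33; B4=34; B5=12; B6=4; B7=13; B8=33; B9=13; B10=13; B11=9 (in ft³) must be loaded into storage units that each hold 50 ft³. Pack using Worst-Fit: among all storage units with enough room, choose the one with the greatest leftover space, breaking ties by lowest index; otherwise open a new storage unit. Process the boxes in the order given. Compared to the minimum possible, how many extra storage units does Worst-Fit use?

Worst-Fit: [14,34] [33,12] [34,4] [13,33] [13,13,9] → 5 storage units.
Total size 212 ft³; any packing needs at least ⌈212/50⌉ = 5 storage units.
So 5 is already optimal.

0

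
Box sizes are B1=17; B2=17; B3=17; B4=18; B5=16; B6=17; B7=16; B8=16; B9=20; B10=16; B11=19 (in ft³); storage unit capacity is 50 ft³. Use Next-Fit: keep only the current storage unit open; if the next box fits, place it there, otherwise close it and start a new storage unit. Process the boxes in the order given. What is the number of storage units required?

5 storage units

B1 (17 ft³) → storage unit 1 (remaining 33 ft³)
B2 (17 ft³) → storage unit 1 (remaining 16 ft³)
B3 (17 ft³) → storage unit 2 (remaining 33 ft³)
B4 (18 ft³) → storage unit 2 (remaining 15 ft³)
B5 (16 ft³) → storage unit 3 (remaining 34 ft³)
B6 (17 ft³) → storage unit 3 (remaining 17 ft³)
B7 (16 ft³) → storage unit 3 (remaining 1 ft³)
B8 (16 ft³) → storage unit 4 (remaining 34 ft³)
B9 (20 ft³) → storage unit 4 (remaining 14 ft³)
B10 (16 ft³) → storage unit 5 (remaining 34 ft³)
B11 (19 ft³) → storage unit 5 (remaining 15 ft³)
Final storage units: [17,17] [17,18] [16,17,16] [16,20] [16,19].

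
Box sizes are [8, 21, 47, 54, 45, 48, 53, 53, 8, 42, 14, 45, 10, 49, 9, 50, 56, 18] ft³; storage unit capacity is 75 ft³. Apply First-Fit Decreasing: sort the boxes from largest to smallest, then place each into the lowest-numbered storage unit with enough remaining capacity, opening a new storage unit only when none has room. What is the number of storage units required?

11 storage units

Sorted descending: 56, 54, 53, 53, 50, 49, 48, 47, 45, 45, 42, 21, 18, 14, 10, 9, 8, 8.
storage unit 1: place 56 ft³, 19 ft³ left
storage unit 2: place 54 ft³, 21 ft³ left
storage unit 3: place 53 ft³, 22 ft³ left
storage unit 4: place 53 ft³, 22 ft³ left
storage unit 5: place 50 ft³, 25 ft³ left
storage unit 6: place 49 ft³, 26 ft³ left
storage unit 7: place 48 ft³, 27 ft³ left
storage unit 8: place 47 ft³, 28 ft³ left
storage unit 9: place 45 ft³, 30 ft³ left
storage unit 10: place 45 ft³, 30 ft³ left
storage unit 11: place 42 ft³, 33 ft³ left
storage unit 2: place 21 ft³, 0 ft³ left
storage unit 1: place 18 ft³, 1 ft³ left
storage unit 3: place 14 ft³, 8 ft³ left
storage unit 4: place 10 ft³, 12 ft³ left
storage unit 4: place 9 ft³, 3 ft³ left
storage unit 3: place 8 ft³, 0 ft³ left
storage unit 5: place 8 ft³, 17 ft³ left
Final storage units: [56,18] [54,21] [53,14,8] [53,10,9] [50,8] [49] [48] [47] [45] [45] [42].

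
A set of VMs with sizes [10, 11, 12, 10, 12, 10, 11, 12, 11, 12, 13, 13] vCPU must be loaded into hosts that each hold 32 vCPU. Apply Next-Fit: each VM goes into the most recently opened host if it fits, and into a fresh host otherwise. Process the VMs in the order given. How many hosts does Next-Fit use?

6 hosts

host 1: place 10 vCPU, 22 vCPU left
host 1: place 11 vCPU, 11 vCPU left
host 2: place 12 vCPU, 20 vCPU left
host 2: place 10 vCPU, 10 vCPU left
host 3: place 12 vCPU, 20 vCPU left
host 3: place 10 vCPU, 10 vCPU left
host 4: place 11 vCPU, 21 vCPU left
host 4: place 12 vCPU, 9 vCPU left
host 5: place 11 vCPU, 21 vCPU left
host 5: place 12 vCPU, 9 vCPU left
host 6: place 13 vCPU, 19 vCPU left
host 6: place 13 vCPU, 6 vCPU left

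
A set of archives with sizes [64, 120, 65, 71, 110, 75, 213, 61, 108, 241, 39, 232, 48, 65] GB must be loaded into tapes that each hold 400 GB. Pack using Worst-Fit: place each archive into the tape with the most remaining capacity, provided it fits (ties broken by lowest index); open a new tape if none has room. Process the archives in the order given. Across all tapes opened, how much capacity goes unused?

88

tape 1: place 64 GB, 336 GB left
tape 1: place 120 GB, 216 GB left
tape 1: place 65 GB, 151 GB left
tape 1: place 71 GB, 80 GB left
tape 2: place 110 GB, 290 GB left
tape 2: place 75 GB, 215 GB left
tape 2: place 213 GB, 2 GB left
tape 1: place 61 GB, 19 GB left
tape 3: place 108 GB, 292 GB left
tape 3: place 241 GB, 51 GB left
tape 3: place 39 GB, 12 GB left
tape 4: place 232 GB, 168 GB left
tape 4: place 48 GB, 120 GB left
tape 4: place 65 GB, 55 GB left
4 tapes × 400 GB = 1600 GB; used 1512 GB; unused 88 GB.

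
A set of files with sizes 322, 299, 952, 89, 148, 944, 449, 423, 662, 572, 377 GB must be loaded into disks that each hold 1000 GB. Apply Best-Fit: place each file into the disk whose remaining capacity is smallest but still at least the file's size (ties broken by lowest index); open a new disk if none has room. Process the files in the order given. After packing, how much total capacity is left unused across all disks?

763

Put 322 GB in disk 1; 678 GB remain.
Put 299 GB in disk 1; 379 GB remain.
Put 952 GB in disk 2; 48 GB remain.
Put 89 GB in disk 1; 290 GB remain.
Put 148 GB in disk 1; 142 GB remain.
Put 944 GB in disk 3; 56 GB remain.
Put 449 GB in disk 4; 551 GB remain.
Put 423 GB in disk 4; 128 GB remain.
Put 662 GB in disk 5; 338 GB remain.
Put 572 GB in disk 6; 428 GB remain.
Put 377 GB in disk 6; 51 GB remain.
6 disks × 1000 GB = 6000 GB; used 5237 GB; unused 763 GB.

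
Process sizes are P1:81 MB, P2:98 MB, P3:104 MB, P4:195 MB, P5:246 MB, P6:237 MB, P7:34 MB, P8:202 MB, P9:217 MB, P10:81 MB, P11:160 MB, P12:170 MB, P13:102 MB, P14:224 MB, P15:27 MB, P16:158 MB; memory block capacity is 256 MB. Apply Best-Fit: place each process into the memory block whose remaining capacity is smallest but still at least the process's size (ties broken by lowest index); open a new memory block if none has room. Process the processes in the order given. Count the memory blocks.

P1 (81 MB) → memory block 1 (remaining 175 MB)
P2 (98 MB) → memory block 1 (remaining 77 MB)
P3 (104 MB) → memory block 2 (remaining 152 MB)
P4 (195 MB) → memory block 3 (remaining 61 MB)
P5 (246 MB) → memory block 4 (remaining 10 MB)
P6 (237 MB) → memory block 5 (remaining 19 MB)
P7 (34 MB) → memory block 3 (remaining 27 MB)
P8 (202 MB) → memory block 6 (remaining 54 MB)
P9 (217 MB) → memory block 7 (remaining 39 MB)
P10 (81 MB) → memory block 2 (remaining 71 MB)
P11 (160 MB) → memory block 8 (remaining 96 MB)
P12 (170 MB) → memory block 9 (remaining 86 MB)
P13 (102 MB) → memory block 10 (remaining 154 MB)
P14 (224 MB) → memory block 11 (remaining 32 MB)
P15 (27 MB) → memory block 3 (remaining 0 MB)
P16 (158 MB) → memory block 12 (remaining 98 MB)

12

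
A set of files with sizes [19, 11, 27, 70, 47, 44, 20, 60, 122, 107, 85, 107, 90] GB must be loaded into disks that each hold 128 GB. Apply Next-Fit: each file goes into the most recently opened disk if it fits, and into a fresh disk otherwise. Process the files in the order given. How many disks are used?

8 disks

disk 1: place 19 GB, 109 GB left
disk 1: place 11 GB, 98 GB left
disk 1: place 27 GB, 71 GB left
disk 1: place 70 GB, 1 GB left
disk 2: place 47 GB, 81 GB left
disk 2: place 44 GB, 37 GB left
disk 2: place 20 GB, 17 GB left
disk 3: place 60 GB, 68 GB left
disk 4: place 122 GB, 6 GB left
disk 5: place 107 GB, 21 GB left
disk 6: place 85 GB, 43 GB left
disk 7: place 107 GB, 21 GB left
disk 8: place 90 GB, 38 GB left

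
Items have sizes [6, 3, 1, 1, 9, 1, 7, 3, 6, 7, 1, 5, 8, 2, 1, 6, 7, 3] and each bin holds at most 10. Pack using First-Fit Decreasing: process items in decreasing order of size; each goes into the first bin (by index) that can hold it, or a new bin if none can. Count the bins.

9

Sorted descending: 9, 8, 7, 7, 7, 6, 6, 6, 5, 3, 3, 3, 2, 1, 1, 1, 1, 1.
Put 9 in bin 1; 1 remain.
Put 8 in bin 2; 2 remain.
Put 7 in bin 3; 3 remain.
Put 7 in bin 4; 3 remain.
Put 7 in bin 5; 3 remain.
Put 6 in bin 6; 4 remain.
Put 6 in bin 7; 4 remain.
Put 6 in bin 8; 4 remain.
Put 5 in bin 9; 5 remain.
Put 3 in bin 3; 0 remain.
Put 3 in bin 4; 0 remain.
Put 3 in bin 5; 0 remain.
Put 2 in bin 2; 0 remain.
Put 1 in bin 1; 0 remain.
Put 1 in bin 6; 3 remain.
Put 1 in bin 6; 2 remain.
Put 1 in bin 6; 1 remain.
Put 1 in bin 6; 0 remain.
Final bins: [9,1] [8,2] [7,3] [7,3] [7,3] [6,1,1,1,1] [6] [6] [5].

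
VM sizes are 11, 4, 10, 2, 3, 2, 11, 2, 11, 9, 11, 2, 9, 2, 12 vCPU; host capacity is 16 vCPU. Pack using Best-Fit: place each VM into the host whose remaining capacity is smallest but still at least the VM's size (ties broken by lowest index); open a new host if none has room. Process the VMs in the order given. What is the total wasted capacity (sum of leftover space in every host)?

11 vCPU → host 1 (remaining 5 vCPU)
4 vCPU → host 1 (remaining 1 vCPU)
10 vCPU → host 2 (remaining 6 vCPU)
2 vCPU → host 2 (remaining 4 vCPU)
3 vCPU → host 2 (remaining 1 vCPU)
2 vCPU → host 3 (remaining 14 vCPU)
11 vCPU → host 3 (remaining 3 vCPU)
2 vCPU → host 3 (remaining 1 vCPU)
11 vCPU → host 4 (remaining 5 vCPU)
9 vCPU → host 5 (remaining 7 vCPU)
11 vCPU → host 6 (remaining 5 vCPU)
2 vCPU → host 4 (remaining 3 vCPU)
9 vCPU → host 7 (remaining 7 vCPU)
2 vCPU → host 4 (remaining 1 vCPU)
12 vCPU → host 8 (remaining 4 vCPU)
8 hosts × 16 vCPU = 128 vCPU; used 101 vCPU; unused 27 vCPU.

27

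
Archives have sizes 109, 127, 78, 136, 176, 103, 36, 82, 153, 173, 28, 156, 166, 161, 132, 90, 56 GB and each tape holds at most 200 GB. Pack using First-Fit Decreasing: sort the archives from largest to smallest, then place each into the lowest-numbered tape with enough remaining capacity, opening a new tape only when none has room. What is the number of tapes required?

Sorted descending: 176, 173, 166, 161, 156, 153, 136, 132, 127, 109, 103, 90, 82, 78, 56, 36, 28.
Put 176 GB in tape 1; 24 GB remain.
Put 173 GB in tape 2; 27 GB remain.
Put 166 GB in tape 3; 34 GB remain.
Put 161 GB in tape 4; 39 GB remain.
Put 156 GB in tape 5; 44 GB remain.
Put 153 GB in tape 6; 47 GB remain.
Put 136 GB in tape 7; 64 GB remain.
Put 132 GB in tape 8; 68 GB remain.
Put 127 GB in tape 9; 73 GB remain.
Put 109 GB in tape 10; 91 GB remain.
Put 103 GB in tape 11; 97 GB remain.
Put 90 GB in tape 10; 1 GB remain.
Put 82 GB in tape 11; 15 GB remain.
Put 78 GB in tape 12; 122 GB remain.
Put 56 GB in tape 7; 8 GB remain.
Put 36 GB in tape 4; 3 GB remain.
Put 28 GB in tape 3; 6 GB remain.

12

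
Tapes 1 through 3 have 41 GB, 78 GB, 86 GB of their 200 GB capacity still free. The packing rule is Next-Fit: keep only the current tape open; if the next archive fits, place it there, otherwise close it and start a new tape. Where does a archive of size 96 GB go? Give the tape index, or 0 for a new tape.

Next-Fit only looks at tape 3, which has 86 GB free.
96 GB does not fit, so a new tape is opened.

0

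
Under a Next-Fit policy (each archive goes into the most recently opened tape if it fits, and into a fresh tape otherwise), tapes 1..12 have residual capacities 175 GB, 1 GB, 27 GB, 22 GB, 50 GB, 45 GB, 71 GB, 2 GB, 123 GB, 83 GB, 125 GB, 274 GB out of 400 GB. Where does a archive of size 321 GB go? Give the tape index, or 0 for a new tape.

Next-Fit only looks at tape 12, which has 274 GB free.
321 GB does not fit, so a new tape is opened.

0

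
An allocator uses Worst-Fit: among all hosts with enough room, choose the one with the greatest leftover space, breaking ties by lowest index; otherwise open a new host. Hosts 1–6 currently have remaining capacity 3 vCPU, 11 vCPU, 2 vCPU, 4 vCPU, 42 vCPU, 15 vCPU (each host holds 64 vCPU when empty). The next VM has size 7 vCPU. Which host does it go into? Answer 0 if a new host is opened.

Hosts with room: host 2 (11 vCPU), host 5 (42 vCPU), host 6 (15 vCPU).
Most room is host 5 with 42 vCPU free.

5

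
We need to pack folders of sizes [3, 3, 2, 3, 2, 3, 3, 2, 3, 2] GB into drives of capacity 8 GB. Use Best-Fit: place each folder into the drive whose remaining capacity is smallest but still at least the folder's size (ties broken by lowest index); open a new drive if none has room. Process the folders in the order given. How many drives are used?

Put 3 GB in drive 1; 5 GB remain.
Put 3 GB in drive 1; 2 GB remain.
Put 2 GB in drive 1; 0 GB remain.
Put 3 GB in drive 2; 5 GB remain.
Put 2 GB in drive 2; 3 GB remain.
Put 3 GB in drive 2; 0 GB remain.
Put 3 GB in drive 3; 5 GB remain.
Put 2 GB in drive 3; 3 GB remain.
Put 3 GB in drive 3; 0 GB remain.
Put 2 GB in drive 4; 6 GB remain.
Final drives: [3,3,2] [3,2,3] [3,2,3] [2].

4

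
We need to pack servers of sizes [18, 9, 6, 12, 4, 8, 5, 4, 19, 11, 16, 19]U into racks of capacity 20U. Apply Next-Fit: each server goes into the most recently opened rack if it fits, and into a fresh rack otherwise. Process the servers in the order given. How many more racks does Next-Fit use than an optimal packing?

1

Next-Fit: [18] [9,6] [12,4] [8,5,4] [19] [11] [16] [19] → 8 racks.
Total size 131U; any packing needs at least ⌈131/20⌉ = 7 racks.
An optimal packing achieves that bound: [19] [19] [18] [16,4] [12,8] [11,9] [6,5,4] → 7 racks.
Excess: 8 − 7 = 1.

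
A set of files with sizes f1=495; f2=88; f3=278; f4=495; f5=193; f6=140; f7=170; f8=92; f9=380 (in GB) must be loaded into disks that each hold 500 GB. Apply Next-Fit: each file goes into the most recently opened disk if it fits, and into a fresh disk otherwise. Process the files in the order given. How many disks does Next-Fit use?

6 disks

Put f1 (495 GB) in disk 1; 5 GB remain.
Put f2 (88 GB) in disk 2; 412 GB remain.
Put f3 (278 GB) in disk 2; 134 GB remain.
Put f4 (495 GB) in disk 3; 5 GB remain.
Put f5 (193 GB) in disk 4; 307 GB remain.
Put f6 (140 GB) in disk 4; 167 GB remain.
Put f7 (170 GB) in disk 5; 330 GB remain.
Put f8 (92 GB) in disk 5; 238 GB remain.
Put f9 (380 GB) in disk 6; 120 GB remain.
Final disks: [495] [88,278] [495] [193,140] [170,92] [380].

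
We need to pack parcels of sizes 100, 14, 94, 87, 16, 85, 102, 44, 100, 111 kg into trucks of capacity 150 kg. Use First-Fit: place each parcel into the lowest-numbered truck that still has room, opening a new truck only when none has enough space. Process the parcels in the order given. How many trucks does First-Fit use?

truck 1: place 100 kg, 50 kg left
truck 1: place 14 kg, 36 kg left
truck 2: place 94 kg, 56 kg left
truck 3: place 87 kg, 63 kg left
truck 1: place 16 kg, 20 kg left
truck 4: place 85 kg, 65 kg left
truck 5: place 102 kg, 48 kg left
truck 2: place 44 kg, 12 kg left
truck 6: place 100 kg, 50 kg left
truck 7: place 111 kg, 39 kg left

7 trucks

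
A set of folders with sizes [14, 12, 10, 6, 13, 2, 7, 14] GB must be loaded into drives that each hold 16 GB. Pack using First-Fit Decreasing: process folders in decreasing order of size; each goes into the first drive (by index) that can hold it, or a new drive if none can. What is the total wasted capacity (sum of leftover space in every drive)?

18

Sorted descending: 14, 14, 13, 12, 10, 7, 6, 2.
drive 1: place 14 GB, 2 GB left
drive 2: place 14 GB, 2 GB left
drive 3: place 13 GB, 3 GB left
drive 4: place 12 GB, 4 GB left
drive 5: place 10 GB, 6 GB left
drive 6: place 7 GB, 9 GB left
drive 5: place 6 GB, 0 GB left
drive 1: place 2 GB, 0 GB left
6 drives × 16 GB = 96 GB; used 78 GB; unused 18 GB.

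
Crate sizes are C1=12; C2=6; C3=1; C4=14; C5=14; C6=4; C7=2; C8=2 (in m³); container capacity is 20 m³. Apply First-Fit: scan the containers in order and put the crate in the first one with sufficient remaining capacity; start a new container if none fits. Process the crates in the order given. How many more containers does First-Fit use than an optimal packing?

First-Fit: [12,6,1] [14,4,2] [14,2] → 3 containers.
Total size 55 m³; any packing needs at least ⌈55/20⌉ = 3 containers.
So 3 is already optimal.

0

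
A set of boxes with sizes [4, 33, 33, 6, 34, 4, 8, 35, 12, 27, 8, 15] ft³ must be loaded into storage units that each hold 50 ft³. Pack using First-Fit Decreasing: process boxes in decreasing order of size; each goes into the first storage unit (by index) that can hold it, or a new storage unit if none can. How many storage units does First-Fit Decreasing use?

5 storage units

Sorted descending: 35, 34, 33, 33, 27, 15, 12, 8, 8, 6, 4, 4.
storage unit 1: place 35 ft³, 15 ft³ left
storage unit 2: place 34 ft³, 16 ft³ left
storage unit 3: place 33 ft³, 17 ft³ left
storage unit 4: place 33 ft³, 17 ft³ left
storage unit 5: place 27 ft³, 23 ft³ left
storage unit 1: place 15 ft³, 0 ft³ left
storage unit 2: place 12 ft³, 4 ft³ left
storage unit 3: place 8 ft³, 9 ft³ left
storage unit 3: place 8 ft³, 1 ft³ left
storage unit 4: place 6 ft³, 11 ft³ left
storage unit 2: place 4 ft³, 0 ft³ left
storage unit 4: place 4 ft³, 7 ft³ left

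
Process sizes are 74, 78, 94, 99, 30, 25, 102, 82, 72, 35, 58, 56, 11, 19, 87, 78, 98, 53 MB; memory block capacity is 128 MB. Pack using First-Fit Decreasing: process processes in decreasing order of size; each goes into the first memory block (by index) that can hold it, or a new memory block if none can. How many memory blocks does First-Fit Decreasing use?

Sorted descending: 102, 99, 98, 94, 87, 82, 78, 78, 74, 72, 58, 56, 53, 35, 30, 25, 19, 11.
102 MB → memory block 1 (remaining 26 MB)
99 MB → memory block 2 (remaining 29 MB)
98 MB → memory block 3 (remaining 30 MB)
94 MB → memory block 4 (remaining 34 MB)
87 MB → memory block 5 (remaining 41 MB)
82 MB → memory block 6 (remaining 46 MB)
78 MB → memory block 7 (remaining 50 MB)
78 MB → memory block 8 (remaining 50 MB)
74 MB → memory block 9 (remaining 54 MB)
72 MB → memory block 10 (remaining 56 MB)
58 MB → memory block 11 (remaining 70 MB)
56 MB → memory block 10 (remaining 0 MB)
53 MB → memory block 9 (remaining 1 MB)
35 MB → memory block 5 (remaining 6 MB)
30 MB → memory block 3 (remaining 0 MB)
25 MB → memory block 1 (remaining 1 MB)
19 MB → memory block 2 (remaining 10 MB)
11 MB → memory block 4 (remaining 23 MB)

11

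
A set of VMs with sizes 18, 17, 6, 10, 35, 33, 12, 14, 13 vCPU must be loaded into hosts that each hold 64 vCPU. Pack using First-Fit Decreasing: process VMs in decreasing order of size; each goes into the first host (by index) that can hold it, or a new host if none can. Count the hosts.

Sorted descending: 35, 33, 18, 17, 14, 13, 12, 10, 6.
host 1: place 35 vCPU, 29 vCPU left
host 2: place 33 vCPU, 31 vCPU left
host 1: place 18 vCPU, 11 vCPU left
host 2: place 17 vCPU, 14 vCPU left
host 2: place 14 vCPU, 0 vCPU left
host 3: place 13 vCPU, 51 vCPU left
host 3: place 12 vCPU, 39 vCPU left
host 1: place 10 vCPU, 1 vCPU left
host 3: place 6 vCPU, 33 vCPU left
Final hosts: [35,18,10] [33,17,14] [13,12,6].

3 hosts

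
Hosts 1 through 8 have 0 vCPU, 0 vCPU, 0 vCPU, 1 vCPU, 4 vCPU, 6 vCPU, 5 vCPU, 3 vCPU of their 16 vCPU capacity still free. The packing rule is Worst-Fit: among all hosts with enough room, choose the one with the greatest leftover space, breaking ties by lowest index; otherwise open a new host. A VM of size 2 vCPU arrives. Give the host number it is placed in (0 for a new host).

6

Hosts with room: host 5 (4 vCPU), host 6 (6 vCPU), host 7 (5 vCPU), host 8 (3 vCPU).
Most room is host 6 with 6 vCPU free.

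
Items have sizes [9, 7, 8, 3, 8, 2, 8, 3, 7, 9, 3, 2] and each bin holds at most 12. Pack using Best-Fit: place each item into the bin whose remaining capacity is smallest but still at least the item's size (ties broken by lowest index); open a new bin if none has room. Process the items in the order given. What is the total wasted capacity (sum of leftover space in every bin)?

15

9 → bin 1 (remaining 3)
7 → bin 2 (remaining 5)
8 → bin 3 (remaining 4)
3 → bin 1 (remaining 0)
8 → bin 4 (remaining 4)
2 → bin 3 (remaining 2)
8 → bin 5 (remaining 4)
3 → bin 4 (remaining 1)
7 → bin 6 (remaining 5)
9 → bin 7 (remaining 3)
3 → bin 7 (remaining 0)
2 → bin 3 (remaining 0)
7 bins × 12 = 84; used 69; unused 15.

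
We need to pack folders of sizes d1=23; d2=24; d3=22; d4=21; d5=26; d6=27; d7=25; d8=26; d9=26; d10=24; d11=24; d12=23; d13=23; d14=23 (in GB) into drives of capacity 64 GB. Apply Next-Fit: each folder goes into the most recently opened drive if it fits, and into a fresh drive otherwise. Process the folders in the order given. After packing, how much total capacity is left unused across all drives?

drive 1: place d1 (23 GB), 41 GB left
drive 1: place d2 (24 GB), 17 GB left
drive 2: place d3 (22 GB), 42 GB left
drive 2: place d4 (21 GB), 21 GB left
drive 3: place d5 (26 GB), 38 GB left
drive 3: place d6 (27 GB), 11 GB left
drive 4: place d7 (25 GB), 39 GB left
drive 4: place d8 (26 GB), 13 GB left
drive 5: place d9 (26 GB), 38 GB left
drive 5: place d10 (24 GB), 14 GB left
drive 6: place d11 (24 GB), 40 GB left
drive 6: place d12 (23 GB), 17 GB left
drive 7: place d13 (23 GB), 41 GB left
drive 7: place d14 (23 GB), 18 GB left
7 drives × 64 GB = 448 GB; used 337 GB; unused 111 GB.

111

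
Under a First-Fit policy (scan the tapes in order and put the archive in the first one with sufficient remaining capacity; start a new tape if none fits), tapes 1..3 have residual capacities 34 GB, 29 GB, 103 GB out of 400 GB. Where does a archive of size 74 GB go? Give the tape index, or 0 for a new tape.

Tapes with room: tape 3 (103 GB).
The first with room is tape 3.

3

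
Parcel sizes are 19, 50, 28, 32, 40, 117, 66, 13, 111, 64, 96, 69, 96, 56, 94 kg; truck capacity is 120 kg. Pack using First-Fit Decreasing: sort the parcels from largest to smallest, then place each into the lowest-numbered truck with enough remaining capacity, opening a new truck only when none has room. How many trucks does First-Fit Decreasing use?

9

Sorted descending: 117, 111, 96, 96, 94, 69, 66, 64, 56, 50, 40, 32, 28, 19, 13.
Put 117 kg in truck 1; 3 kg remain.
Put 111 kg in truck 2; 9 kg remain.
Put 96 kg in truck 3; 24 kg remain.
Put 96 kg in truck 4; 24 kg remain.
Put 94 kg in truck 5; 26 kg remain.
Put 69 kg in truck 6; 51 kg remain.
Put 66 kg in truck 7; 54 kg remain.
Put 64 kg in truck 8; 56 kg remain.
Put 56 kg in truck 8; 0 kg remain.
Put 50 kg in truck 6; 1 kg remain.
Put 40 kg in truck 7; 14 kg remain.
Put 32 kg in truck 9; 88 kg remain.
Put 28 kg in truck 9; 60 kg remain.
Put 19 kg in truck 3; 5 kg remain.
Put 13 kg in truck 4; 11 kg remain.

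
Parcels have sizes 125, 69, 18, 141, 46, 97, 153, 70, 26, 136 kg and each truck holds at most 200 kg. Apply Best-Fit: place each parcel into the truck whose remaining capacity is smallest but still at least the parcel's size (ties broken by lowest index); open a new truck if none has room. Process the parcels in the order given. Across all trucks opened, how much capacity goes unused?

125 kg → truck 1 (remaining 75 kg)
69 kg → truck 1 (remaining 6 kg)
18 kg → truck 2 (remaining 182 kg)
141 kg → truck 2 (remaining 41 kg)
46 kg → truck 3 (remaining 154 kg)
97 kg → truck 3 (remaining 57 kg)
153 kg → truck 4 (remaining 47 kg)
70 kg → truck 5 (remaining 130 kg)
26 kg → truck 2 (remaining 15 kg)
136 kg → truck 6 (remaining 64 kg)
6 trucks × 200 kg = 1200 kg; used 881 kg; unused 319 kg.

319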